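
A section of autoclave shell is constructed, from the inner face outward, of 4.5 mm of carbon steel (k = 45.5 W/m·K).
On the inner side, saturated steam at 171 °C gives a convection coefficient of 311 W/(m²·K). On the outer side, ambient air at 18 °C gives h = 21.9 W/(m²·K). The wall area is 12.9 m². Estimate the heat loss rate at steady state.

Q ≈ 40300 W

Series thermal resistances:
R_inner film = 1/(h_i·A) = 1/(311×12.9) = 2.493×10^-4 K/W
R_carbon steel = L/(kA) = 0.0045/(45.5×12.9) = 7.667×10^-6 K/W
R_outer film = 1/(h_o·A) = 1/(21.9×12.9) = 0.00354 K/W
R_total = 0.003797 K/W
Q = ΔT / R_total = 153 / 0.003797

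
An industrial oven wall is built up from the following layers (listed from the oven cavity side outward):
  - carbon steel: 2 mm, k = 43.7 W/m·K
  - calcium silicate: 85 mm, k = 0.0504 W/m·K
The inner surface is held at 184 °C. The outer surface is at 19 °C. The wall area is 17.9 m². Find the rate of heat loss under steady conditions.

Q ≈ 1750 W

Model the wall as resistances in series:
R_carbon steel = L/(kA) = 0.002/(43.7×17.9) = 2.557×10^-6 K/W
R_calcium silicate = L/(kA) = 0.085/(0.0504×17.9) = 0.09422 K/W
R_total = 0.09422 K/W
Q = ΔT / R_total = 165 / 0.09422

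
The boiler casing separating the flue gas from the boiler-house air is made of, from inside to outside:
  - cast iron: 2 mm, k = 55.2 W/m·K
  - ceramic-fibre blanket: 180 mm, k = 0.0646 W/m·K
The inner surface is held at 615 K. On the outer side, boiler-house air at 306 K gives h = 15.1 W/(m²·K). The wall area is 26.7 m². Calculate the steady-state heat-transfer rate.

Q ≈ 2890 W

Thermal resistances in series:
R_cast iron = L/(kA) = 0.002/(55.2×26.7) = 1.357×10^-6 K/W
R_ceramic-fibre blanket = L/(kA) = 0.18/(0.0646×26.7) = 0.1044 K/W
R_outer film = 1/(h_o·A) = 1/(15.1×26.7) = 0.00248 K/W
R_total = 0.1068 K/W
Q = ΔT / R_total = 309 / 0.1068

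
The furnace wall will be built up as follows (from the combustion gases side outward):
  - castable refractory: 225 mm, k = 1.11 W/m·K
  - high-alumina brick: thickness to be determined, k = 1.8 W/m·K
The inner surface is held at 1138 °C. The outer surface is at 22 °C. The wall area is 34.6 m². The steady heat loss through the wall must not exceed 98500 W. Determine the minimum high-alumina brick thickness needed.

L ≈ 341 mm

Thermal resistances in series:
R_castable refractory = L/(kA) = 0.225/(1.11×34.6) = 0.005858 K/W
Sum of the known resistances R_other = 0.005858 K/W
Required total resistance R_tot = ΔT/Q_allow = 1116/98500 = 0.01133 K/W
R_high-alumina brick = R_tot − R_other = 0.005471 K/W
L = R·k·A = 0.005471×1.8×34.6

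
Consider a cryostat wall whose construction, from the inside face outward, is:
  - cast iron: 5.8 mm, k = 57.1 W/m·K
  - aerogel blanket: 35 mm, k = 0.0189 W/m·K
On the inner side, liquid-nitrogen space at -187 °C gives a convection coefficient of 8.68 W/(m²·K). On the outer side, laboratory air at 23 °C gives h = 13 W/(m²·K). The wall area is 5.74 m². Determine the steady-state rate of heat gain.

Series thermal resistances:
R_inner film = 1/(h_i·A) = 1/(8.68×5.74) = 0.02007 K/W
R_cast iron = L/(kA) = 0.0058/(57.1×5.74) = 1.77×10^-5 K/W
R_aerogel blanket = L/(kA) = 0.035/(0.0189×5.74) = 0.3226 K/W
R_outer film = 1/(h_o·A) = 1/(13×5.74) = 0.0134 K/W
R_total = 0.3561 K/W
Q = ΔT / R_total = 210 / 0.3561

Q ≈ 590 W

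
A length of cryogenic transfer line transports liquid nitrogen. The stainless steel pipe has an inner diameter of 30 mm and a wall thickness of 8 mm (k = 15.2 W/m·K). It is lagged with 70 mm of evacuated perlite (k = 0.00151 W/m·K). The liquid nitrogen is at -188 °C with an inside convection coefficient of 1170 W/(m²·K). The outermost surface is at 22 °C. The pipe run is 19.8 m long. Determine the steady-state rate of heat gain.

Treating each annulus and film as a series resistance:
R_inner film = 1/(h_i·2πr₁L) = 1/(1170×2π×0.015×19.8) = 4.58×10^-4 K/W
R_stainless steel pipe wall = ln(23/15)/(2π×15.2×19.8) = 2.26×10^-4 K/W
R_evacuated perlite = ln(93/23)/(2π×0.00151×19.8) = 7.437 K/W
R_total = 7.438 K/W
Q = ΔT/R_total = 210/7.438

Q ≈ 28.2 W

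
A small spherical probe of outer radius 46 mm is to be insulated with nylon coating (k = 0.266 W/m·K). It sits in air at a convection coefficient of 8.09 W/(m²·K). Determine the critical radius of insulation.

For a sphere r_cr = 2k/h = 2×0.266/8.09
r_cr = 65.8 mm; since the bare radius (46 mm) is below r_cr, adding a thin layer of insulation will *increase* heat loss.

r_cr ≈ 65.8 mm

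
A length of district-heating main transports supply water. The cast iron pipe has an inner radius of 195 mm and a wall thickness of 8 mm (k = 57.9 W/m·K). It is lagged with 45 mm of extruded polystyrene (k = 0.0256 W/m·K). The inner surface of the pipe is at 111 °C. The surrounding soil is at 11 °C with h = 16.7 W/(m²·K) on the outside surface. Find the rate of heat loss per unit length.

Per-layer cylindrical resistances, series-summed:
R_cast iron pipe wall = ln(203/195)/(2π×57.9×1) = 1.105×10^-4 K/W
R_extruded polystyrene = ln(248/203)/(2π×0.0256×1) = 1.245 K/W
R_outer film = 1/(h_o·2πr_oL) = 1/(16.7×2π×0.248×1) = 0.03843 K/W
R_total = 1.283 K/W
Q = ΔT/R_total = 100/1.283

q′ ≈ 77.9 W/m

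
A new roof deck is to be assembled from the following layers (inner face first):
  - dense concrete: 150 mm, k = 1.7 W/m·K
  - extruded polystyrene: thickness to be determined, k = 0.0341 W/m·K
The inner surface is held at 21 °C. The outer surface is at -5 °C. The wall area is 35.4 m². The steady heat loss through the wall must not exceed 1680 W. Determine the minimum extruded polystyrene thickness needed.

Model the wall as resistances in series:
R_dense concrete = L/(kA) = 0.15/(1.7×35.4) = 0.002493 K/W
Sum of the known resistances R_other = 0.002493 K/W
Required total resistance R_tot = ΔT/Q_allow = 26/1680 = 0.01548 K/W
R_extruded polystyrene = R_tot − R_other = 0.01298 K/W
L = R·k·A = 0.01298×0.0341×35.4

L ≈ 15.7 mm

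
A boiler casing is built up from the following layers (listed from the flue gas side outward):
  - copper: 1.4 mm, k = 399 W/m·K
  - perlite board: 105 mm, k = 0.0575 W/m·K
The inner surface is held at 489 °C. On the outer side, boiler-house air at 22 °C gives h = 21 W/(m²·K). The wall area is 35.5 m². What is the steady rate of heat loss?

Series thermal resistances:
R_copper = L/(kA) = 0.0014/(399×35.5) = 9.884×10^-8 K/W
R_perlite board = L/(kA) = 0.105/(0.0575×35.5) = 0.05144 K/W
R_outer film = 1/(h_o·A) = 1/(21×35.5) = 0.001341 K/W
R_total = 0.05278 K/W
Q = ΔT / R_total = 467 / 0.05278

Q ≈ 8850 W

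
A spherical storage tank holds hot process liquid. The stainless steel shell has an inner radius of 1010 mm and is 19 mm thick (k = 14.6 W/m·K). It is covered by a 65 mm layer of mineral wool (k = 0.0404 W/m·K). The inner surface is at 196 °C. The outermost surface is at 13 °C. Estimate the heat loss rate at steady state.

Spherical conduction: R = (1/r_in − 1/r_out)/(4πk) per layer; series-sum.
R_stainless steel shell = (1/1.01 − 1/1.029)/(4π×14.6) = 9.964×10^-5 K/W
R_mineral wool = (1/1.029 − 1/1.094)/(4π×0.0404) = 0.1137 K/W
R_total = 0.1138 K/W
Q = ΔT/R_total = 183/0.1138

Q ≈ 1610 W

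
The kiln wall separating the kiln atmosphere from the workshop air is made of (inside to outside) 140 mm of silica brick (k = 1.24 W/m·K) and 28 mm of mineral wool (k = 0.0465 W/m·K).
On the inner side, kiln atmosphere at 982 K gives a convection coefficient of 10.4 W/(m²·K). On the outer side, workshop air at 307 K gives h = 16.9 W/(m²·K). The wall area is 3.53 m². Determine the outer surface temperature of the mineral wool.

Model the wall as resistances in series:
R_inner film = 1/(h_i·A) = 1/(10.4×3.53) = 0.02724 K/W
R_silica brick = L/(kA) = 0.14/(1.24×3.53) = 0.03198 K/W
R_mineral wool = L/(kA) = 0.028/(0.0465×3.53) = 0.1706 K/W
R_outer film = 1/(h_o·A) = 1/(16.9×3.53) = 0.01676 K/W
R_total = 0.2466 K/W;  Q = ΔT/R_total = 675/0.2466 = 2738 W
T_interface = T_inner − Q·ΣR(inner→interface) = 982 − 2740×0.2298

T ≈ 353 K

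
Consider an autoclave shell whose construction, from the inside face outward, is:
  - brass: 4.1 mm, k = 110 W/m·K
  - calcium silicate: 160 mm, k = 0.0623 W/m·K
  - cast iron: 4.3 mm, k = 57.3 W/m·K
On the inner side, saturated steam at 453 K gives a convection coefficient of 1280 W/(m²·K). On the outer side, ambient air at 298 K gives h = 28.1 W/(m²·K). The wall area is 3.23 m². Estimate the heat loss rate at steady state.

Thermal resistances in series:
R_inner film = 1/(h_i·A) = 1/(1280×3.23) = 2.419×10^-4 K/W
R_brass = L/(kA) = 0.0041/(110×3.23) = 1.154×10^-5 K/W
R_calcium silicate = L/(kA) = 0.16/(0.0623×3.23) = 0.7951 K/W
R_cast iron = L/(kA) = 0.0043/(57.3×3.23) = 2.323×10^-5 K/W
R_outer film = 1/(h_o·A) = 1/(28.1×3.23) = 0.01102 K/W
R_total = 0.8064 K/W
Q = ΔT / R_total = 155 / 0.8064

Q ≈ 192 W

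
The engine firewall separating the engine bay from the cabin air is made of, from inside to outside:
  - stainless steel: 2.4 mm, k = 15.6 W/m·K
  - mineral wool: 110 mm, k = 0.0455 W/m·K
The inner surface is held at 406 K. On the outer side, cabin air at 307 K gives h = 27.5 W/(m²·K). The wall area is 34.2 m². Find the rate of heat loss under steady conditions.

Using the resistance-network approach (series):
R_stainless steel = L/(kA) = 0.0024/(15.6×34.2) = 4.498×10^-6 K/W
R_mineral wool = L/(kA) = 0.11/(0.0455×34.2) = 0.07069 K/W
R_outer film = 1/(h_o·A) = 1/(27.5×34.2) = 0.001063 K/W
R_total = 0.07176 K/W
Q = ΔT / R_total = 99 / 0.07176

Q ≈ 1380 W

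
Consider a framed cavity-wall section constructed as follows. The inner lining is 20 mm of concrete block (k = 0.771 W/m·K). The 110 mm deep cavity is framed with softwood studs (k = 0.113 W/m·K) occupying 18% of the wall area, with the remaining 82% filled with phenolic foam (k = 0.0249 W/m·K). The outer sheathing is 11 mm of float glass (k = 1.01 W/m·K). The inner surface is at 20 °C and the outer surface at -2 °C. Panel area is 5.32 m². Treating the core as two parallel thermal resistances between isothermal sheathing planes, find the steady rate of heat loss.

Q ≈ 42.8 W

Sheathing layers in series; stud and cavity paths in parallel between them.
R_inner = 0.02/(0.771×5.32) = 0.004876 K/W
R_stud  = 0.11/(0.113×0.18×5.32) = 1.017 K/W
R_cav   = 0.11/(0.0249×0.82×5.32) = 1.013 K/W
1/R_core = 1/R_stud + 1/R_cav → R_core = 0.5073 K/W
R_outer = 0.011/(1.01×5.32) = 0.002047 K/W
R_total = 0.5142 K/W
Q = ΔT/R_total = 22/0.5142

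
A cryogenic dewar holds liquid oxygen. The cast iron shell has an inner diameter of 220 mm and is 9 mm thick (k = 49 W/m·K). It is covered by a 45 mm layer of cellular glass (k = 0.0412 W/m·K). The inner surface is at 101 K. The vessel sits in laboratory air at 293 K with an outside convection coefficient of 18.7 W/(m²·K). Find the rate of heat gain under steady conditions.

Q ≈ 41.6 W

Each spherical layer contributes R = (1/r_i − 1/r_o)/(4πk):
R_cast iron shell = (1/0.11 − 1/0.119)/(4π×49) = 0.001117 K/W
R_cellular glass = (1/0.119 − 1/0.164)/(4π×0.0412) = 4.454 K/W
R_outer film = 1/(h·4πr_o²) = 1/(18.7×4π×0.164²) = 0.1582 K/W
R_total = 4.613 K/W
Q = ΔT/R_total = 192/4.613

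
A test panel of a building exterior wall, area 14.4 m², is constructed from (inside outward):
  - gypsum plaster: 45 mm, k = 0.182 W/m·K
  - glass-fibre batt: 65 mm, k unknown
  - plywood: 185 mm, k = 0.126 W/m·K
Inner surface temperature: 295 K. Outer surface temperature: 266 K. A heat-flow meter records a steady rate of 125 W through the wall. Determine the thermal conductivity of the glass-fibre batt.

k ≈ 0.04 W/(m·K)

Treating each layer as a thermal resistance in series:
R_gypsum plaster = L/(kA) = 0.045/(0.182×14.4) = 0.01717 K/W
R_plywood = L/(kA) = 0.185/(0.126×14.4) = 0.102 K/W
Sum of known resistances R_other = 0.1191 K/W
Total R = ΔT/Q = 29/125 = 0.232 K/W
R_glass-fibre batt = R_total − R_other = 0.1129 K/W
k = L/(R·A) = 0.065/(0.1129×14.4)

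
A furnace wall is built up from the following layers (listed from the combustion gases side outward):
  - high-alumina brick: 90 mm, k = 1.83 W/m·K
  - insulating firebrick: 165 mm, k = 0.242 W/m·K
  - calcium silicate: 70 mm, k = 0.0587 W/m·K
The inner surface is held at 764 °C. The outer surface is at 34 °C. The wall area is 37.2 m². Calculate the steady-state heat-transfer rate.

Using the resistance-network approach (series):
R_high-alumina brick = L/(kA) = 0.09/(1.83×37.2) = 0.001322 K/W
R_insulating firebrick = L/(kA) = 0.165/(0.242×37.2) = 0.01833 K/W
R_calcium silicate = L/(kA) = 0.07/(0.0587×37.2) = 0.03206 K/W
R_total = 0.05171 K/W
Q = ΔT / R_total = 730 / 0.05171

Q ≈ 14100 W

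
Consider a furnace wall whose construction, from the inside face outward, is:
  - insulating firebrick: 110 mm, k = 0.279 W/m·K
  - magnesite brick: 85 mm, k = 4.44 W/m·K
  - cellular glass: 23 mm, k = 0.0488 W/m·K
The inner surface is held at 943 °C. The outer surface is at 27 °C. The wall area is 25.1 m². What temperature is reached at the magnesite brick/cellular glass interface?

Model the wall as resistances in series:
R_insulating firebrick = L/(kA) = 0.11/(0.279×25.1) = 0.01571 K/W
R_magnesite brick = L/(kA) = 0.085/(4.44×25.1) = 7.627×10^-4 K/W
R_cellular glass = L/(kA) = 0.023/(0.0488×25.1) = 0.01878 K/W
R_total = 0.03525 K/W;  Q = ΔT/R_total = 916/0.03525 = 25990 W
T_interface = T_inner − Q·ΣR(inner→interface) = 943 − 26000×0.01647

T ≈ 515 °C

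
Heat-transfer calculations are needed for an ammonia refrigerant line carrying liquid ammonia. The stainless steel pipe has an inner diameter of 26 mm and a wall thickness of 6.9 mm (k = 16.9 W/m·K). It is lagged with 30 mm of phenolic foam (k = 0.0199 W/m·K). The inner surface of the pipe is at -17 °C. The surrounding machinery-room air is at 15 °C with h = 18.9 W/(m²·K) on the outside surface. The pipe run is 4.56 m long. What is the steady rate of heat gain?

Cylindrical conduction, so R = ln(r₂/r₁)/(2πkL) per layer, in series:
R_stainless steel pipe wall = ln(19.9/13)/(2π×16.9×4.56) = 8.793×10^-4 K/W
R_phenolic foam = ln(49.9/19.9)/(2π×0.0199×4.56) = 1.612 K/W
R_outer film = 1/(h_o·2πr_oL) = 1/(18.9×2π×0.0499×4.56) = 0.03701 K/W
R_total = 1.65 K/W
Q = ΔT/R_total = 32/1.65

Q ≈ 19.4 W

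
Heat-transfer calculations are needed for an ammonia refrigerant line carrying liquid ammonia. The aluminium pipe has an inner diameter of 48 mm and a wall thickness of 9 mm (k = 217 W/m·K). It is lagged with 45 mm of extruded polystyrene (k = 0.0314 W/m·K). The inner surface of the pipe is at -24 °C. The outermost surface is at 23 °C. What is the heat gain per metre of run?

q′ ≈ 10.8 W/m

Per-layer cylindrical resistances, series-summed:
R_aluminium pipe wall = ln(33/24)/(2π×217×1) = 2.336×10^-4 K/W
R_extruded polystyrene = ln(78/33)/(2π×0.0314×1) = 4.36 K/W
R_total = 4.36 K/W
Q = ΔT/R_total = 47/4.36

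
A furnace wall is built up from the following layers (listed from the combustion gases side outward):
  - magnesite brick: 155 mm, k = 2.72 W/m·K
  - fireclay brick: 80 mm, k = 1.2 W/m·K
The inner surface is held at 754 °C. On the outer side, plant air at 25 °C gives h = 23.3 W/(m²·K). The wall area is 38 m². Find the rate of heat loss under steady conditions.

Series thermal resistances:
R_magnesite brick = L/(kA) = 0.155/(2.72×38) = 0.0015 K/W
R_fireclay brick = L/(kA) = 0.08/(1.2×38) = 0.001754 K/W
R_outer film = 1/(h_o·A) = 1/(23.3×38) = 0.001129 K/W
R_total = 0.004383 K/W
Q = ΔT / R_total = 729 / 0.004383

Q ≈ 166000 W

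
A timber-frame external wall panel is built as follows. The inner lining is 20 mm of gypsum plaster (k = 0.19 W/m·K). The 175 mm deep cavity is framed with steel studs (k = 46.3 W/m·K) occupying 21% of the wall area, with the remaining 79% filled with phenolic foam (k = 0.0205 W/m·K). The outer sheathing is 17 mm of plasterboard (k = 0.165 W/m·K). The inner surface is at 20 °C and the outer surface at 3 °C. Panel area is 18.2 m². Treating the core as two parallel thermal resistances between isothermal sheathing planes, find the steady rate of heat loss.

Sheathing layers in series; stud and cavity paths in parallel between them.
R_inner = 0.02/(0.19×18.2) = 0.005784 K/W
R_stud  = 0.175/(46.3×0.21×18.2) = 9.889×10^-4 K/W
R_cav   = 0.175/(0.0205×0.79×18.2) = 0.5937 K/W
1/R_core = 1/R_stud + 1/R_cav → R_core = 9.873×10^-4 K/W
R_outer = 0.017/(0.165×18.2) = 0.005661 K/W
R_total = 0.01243 K/W
Q = ΔT/R_total = 17/0.01243

Q ≈ 1370 W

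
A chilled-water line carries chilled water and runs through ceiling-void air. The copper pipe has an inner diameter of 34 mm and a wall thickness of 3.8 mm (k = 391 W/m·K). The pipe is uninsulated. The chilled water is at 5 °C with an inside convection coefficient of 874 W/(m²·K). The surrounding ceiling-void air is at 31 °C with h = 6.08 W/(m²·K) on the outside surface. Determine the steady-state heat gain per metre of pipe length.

q′ ≈ 20.5 W/m

Per-layer cylindrical resistances, series-summed:
R_inner film = 1/(h_i·2πr₁L) = 1/(874×2π×0.017×1) = 0.01071 K/W
R_copper pipe wall = ln(20.8/17)/(2π×391×1) = 8.212×10^-5 K/W
R_outer film = 1/(h_o·2πr_oL) = 1/(6.08×2π×0.0208×1) = 1.258 K/W
R_total = 1.269 K/W
Q = ΔT/R_total = 26/1.269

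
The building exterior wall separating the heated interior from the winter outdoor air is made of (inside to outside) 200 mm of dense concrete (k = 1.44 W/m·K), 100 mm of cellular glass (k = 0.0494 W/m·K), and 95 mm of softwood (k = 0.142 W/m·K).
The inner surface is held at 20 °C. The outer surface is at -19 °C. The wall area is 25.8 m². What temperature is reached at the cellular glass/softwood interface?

T ≈ -9.79 °C

Model the wall as resistances in series:
R_dense concrete = L/(kA) = 0.2/(1.44×25.8) = 0.005383 K/W
R_cellular glass = L/(kA) = 0.1/(0.0494×25.8) = 0.07846 K/W
R_softwood = L/(kA) = 0.095/(0.142×25.8) = 0.02593 K/W
R_total = 0.1098 K/W;  Q = ΔT/R_total = 39/0.1098 = 355.3 W
T_interface = T_inner − Q·ΣR(inner→interface) = 20 − 355×0.08384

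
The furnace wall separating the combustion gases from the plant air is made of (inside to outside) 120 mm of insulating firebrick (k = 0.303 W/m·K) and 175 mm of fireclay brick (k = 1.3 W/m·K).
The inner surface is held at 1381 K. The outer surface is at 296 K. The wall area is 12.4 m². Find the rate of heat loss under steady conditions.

Using the resistance-network approach (series):
R_insulating firebrick = L/(kA) = 0.12/(0.303×12.4) = 0.03194 K/W
R_fireclay brick = L/(kA) = 0.175/(1.3×12.4) = 0.01086 K/W
R_total = 0.04279 K/W
Q = ΔT / R_total = 1085 / 0.04279

Q ≈ 25400 W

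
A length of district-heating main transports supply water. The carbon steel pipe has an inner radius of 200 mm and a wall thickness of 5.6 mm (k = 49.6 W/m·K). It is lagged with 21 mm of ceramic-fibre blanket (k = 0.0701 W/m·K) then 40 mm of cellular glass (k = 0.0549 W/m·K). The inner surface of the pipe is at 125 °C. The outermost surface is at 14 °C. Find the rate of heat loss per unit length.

Radial resistances (cylindrical: R_cond = ln(r_o/r_i)/(2πkL), R_conv = 1/(h·2πrL)):
R_carbon steel pipe wall = ln(205.6/200)/(2π×49.6×1) = 8.861×10^-5 K/W
R_ceramic-fibre blanket = ln(226.6/205.6)/(2π×0.0701×1) = 0.2208 K/W
R_cellular glass = ln(266.6/226.6)/(2π×0.0549×1) = 0.4713 K/W
R_total = 0.6922 K/W
Q = ΔT/R_total = 111/0.6922

q′ ≈ 160 W/m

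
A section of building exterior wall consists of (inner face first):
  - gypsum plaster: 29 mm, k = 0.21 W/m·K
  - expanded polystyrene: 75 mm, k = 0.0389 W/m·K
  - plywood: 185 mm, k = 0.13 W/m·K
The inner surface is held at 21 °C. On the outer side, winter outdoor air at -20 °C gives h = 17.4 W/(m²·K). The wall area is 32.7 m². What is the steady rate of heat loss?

Treating each layer as a thermal resistance in series:
R_gypsum plaster = L/(kA) = 0.029/(0.21×32.7) = 0.004223 K/W
R_expanded polystyrene = L/(kA) = 0.075/(0.0389×32.7) = 0.05896 K/W
R_plywood = L/(kA) = 0.185/(0.13×32.7) = 0.04352 K/W
R_outer film = 1/(h_o·A) = 1/(17.4×32.7) = 0.001758 K/W
R_total = 0.1085 K/W
Q = ΔT / R_total = 41 / 0.1085

Q ≈ 378 W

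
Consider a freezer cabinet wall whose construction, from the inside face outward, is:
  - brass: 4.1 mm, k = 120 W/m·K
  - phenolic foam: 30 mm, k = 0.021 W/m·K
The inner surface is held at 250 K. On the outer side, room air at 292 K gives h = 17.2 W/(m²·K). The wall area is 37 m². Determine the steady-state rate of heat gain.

Thermal resistances in series:
R_brass = L/(kA) = 0.0041/(120×37) = 9.234×10^-7 K/W
R_phenolic foam = L/(kA) = 0.03/(0.021×37) = 0.03861 K/W
R_outer film = 1/(h_o·A) = 1/(17.2×37) = 0.001571 K/W
R_total = 0.04018 K/W
Q = ΔT / R_total = 42 / 0.04018

Q ≈ 1050 W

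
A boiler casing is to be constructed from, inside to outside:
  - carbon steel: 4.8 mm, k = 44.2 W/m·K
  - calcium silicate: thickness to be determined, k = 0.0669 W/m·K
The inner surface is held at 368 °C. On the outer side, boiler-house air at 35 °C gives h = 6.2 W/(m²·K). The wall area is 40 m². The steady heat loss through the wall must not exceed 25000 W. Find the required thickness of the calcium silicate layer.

L ≈ 24.8 mm

Thermal resistances in series:
R_carbon steel = L/(kA) = 0.0048/(44.2×40) = 2.715×10^-6 K/W
R_outer film = 1/(h_o·A) = 1/(6.2×40) = 0.004032 K/W
Sum of the known resistances R_other = 0.004035 K/W
Required total resistance R_tot = ΔT/Q_allow = 333/25000 = 0.01332 K/W
R_calcium silicate = R_tot − R_other = 0.009285 K/W
L = R·k·A = 0.009285×0.0669×40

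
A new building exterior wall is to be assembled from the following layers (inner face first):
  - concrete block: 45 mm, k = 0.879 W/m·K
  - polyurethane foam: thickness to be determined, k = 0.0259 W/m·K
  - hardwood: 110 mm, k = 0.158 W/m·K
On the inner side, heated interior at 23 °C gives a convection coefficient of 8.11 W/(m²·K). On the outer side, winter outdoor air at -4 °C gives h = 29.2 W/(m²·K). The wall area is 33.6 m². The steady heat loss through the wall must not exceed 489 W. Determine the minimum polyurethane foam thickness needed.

Using the resistance-network approach (series):
R_inner film = 1/(h_i·A) = 1/(8.11×33.6) = 0.00367 K/W
R_concrete block = L/(kA) = 0.045/(0.879×33.6) = 0.001524 K/W
R_hardwood = L/(kA) = 0.11/(0.158×33.6) = 0.02072 K/W
R_outer film = 1/(h_o·A) = 1/(29.2×33.6) = 0.001019 K/W
Sum of the known resistances R_other = 0.02693 K/W
Required total resistance R_tot = ΔT/Q_allow = 27/489 = 0.05521 K/W
R_polyurethane foam = R_tot − R_other = 0.02828 K/W
L = R·k·A = 0.02828×0.0259×33.6

L ≈ 24.6 mm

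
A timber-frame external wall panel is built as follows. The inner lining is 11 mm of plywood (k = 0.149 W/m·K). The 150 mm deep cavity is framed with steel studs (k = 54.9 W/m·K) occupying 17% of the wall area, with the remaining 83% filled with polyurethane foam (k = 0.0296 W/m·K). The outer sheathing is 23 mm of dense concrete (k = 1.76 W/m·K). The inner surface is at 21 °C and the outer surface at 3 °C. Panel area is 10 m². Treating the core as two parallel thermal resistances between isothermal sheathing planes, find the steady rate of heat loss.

Sheathing layers in series; stud and cavity paths in parallel between them.
R_inner = 0.011/(0.149×10) = 0.007383 K/W
R_stud  = 0.15/(54.9×0.17×10) = 0.001607 K/W
R_cav   = 0.15/(0.0296×0.83×10) = 0.6106 K/W
1/R_core = 1/R_stud + 1/R_cav → R_core = 0.001603 K/W
R_outer = 0.023/(1.76×10) = 0.001307 K/W
R_total = 0.01029 K/W
Q = ΔT/R_total = 18/0.01029

Q ≈ 1750 W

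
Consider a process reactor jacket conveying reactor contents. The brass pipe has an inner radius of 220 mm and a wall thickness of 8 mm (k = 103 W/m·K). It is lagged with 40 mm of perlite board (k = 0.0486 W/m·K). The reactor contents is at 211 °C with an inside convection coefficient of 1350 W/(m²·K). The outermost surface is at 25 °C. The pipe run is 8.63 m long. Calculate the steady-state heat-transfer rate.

Q ≈ 3030 W

Cylindrical conduction, so R = ln(r₂/r₁)/(2πkL) per layer, in series:
R_inner film = 1/(h_i·2πr₁L) = 1/(1350×2π×0.22×8.63) = 6.209×10^-5 K/W
R_brass pipe wall = ln(228/220)/(2π×103×8.63) = 6.395×10^-6 K/W
R_perlite board = ln(268/228)/(2π×0.0486×8.63) = 0.06134 K/W
R_total = 0.06141 K/W
Q = ΔT/R_total = 186/0.06141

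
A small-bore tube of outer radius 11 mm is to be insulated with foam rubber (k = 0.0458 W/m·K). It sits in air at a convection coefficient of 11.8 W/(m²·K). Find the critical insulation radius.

r_cr ≈ 3.88 mm

For a cylinder r_cr = k/h = 0.0458/11.8
r_cr = 3.88 mm; since the bare radius (11 mm) is above r_cr, any added insulation will reduce heat loss.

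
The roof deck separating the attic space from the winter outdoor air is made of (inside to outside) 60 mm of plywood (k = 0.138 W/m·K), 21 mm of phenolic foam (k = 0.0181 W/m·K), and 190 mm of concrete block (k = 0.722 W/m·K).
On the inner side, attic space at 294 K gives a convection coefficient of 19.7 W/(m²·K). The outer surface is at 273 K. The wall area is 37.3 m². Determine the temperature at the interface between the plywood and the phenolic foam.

Series thermal resistances:
R_inner film = 1/(h_i·A) = 1/(19.7×37.3) = 0.001361 K/W
R_plywood = L/(kA) = 0.06/(0.138×37.3) = 0.01166 K/W
R_phenolic foam = L/(kA) = 0.021/(0.0181×37.3) = 0.03111 K/W
R_concrete block = L/(kA) = 0.19/(0.722×37.3) = 0.007055 K/W
R_total = 0.05118 K/W;  Q = ΔT/R_total = 21/0.05118 = 410.3 W
T_interface = T_inner − Q·ΣR(inner→interface) = 294 − 410×0.01302

T ≈ 289 K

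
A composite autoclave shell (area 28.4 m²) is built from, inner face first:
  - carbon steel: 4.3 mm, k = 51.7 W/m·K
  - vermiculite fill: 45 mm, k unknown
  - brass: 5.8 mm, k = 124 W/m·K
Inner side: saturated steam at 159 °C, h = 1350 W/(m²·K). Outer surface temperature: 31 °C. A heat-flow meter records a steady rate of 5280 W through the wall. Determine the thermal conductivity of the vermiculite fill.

k ≈ 0.0654 W/(m·K)

Treating each layer as a thermal resistance in series:
R_inner film = 1/(h_i·A) = 1/(1350×28.4) = 2.608×10^-5 K/W
R_carbon steel = L/(kA) = 0.0043/(51.7×28.4) = 2.929×10^-6 K/W
R_brass = L/(kA) = 0.0058/(124×28.4) = 1.647×10^-6 K/W
Sum of known resistances R_other = 3.066×10^-5 K/W
Total R = ΔT/Q = 128/5280 = 0.02424 K/W
R_vermiculite fill = R_total − R_other = 0.02421 K/W
k = L/(R·A) = 0.045/(0.02421×28.4)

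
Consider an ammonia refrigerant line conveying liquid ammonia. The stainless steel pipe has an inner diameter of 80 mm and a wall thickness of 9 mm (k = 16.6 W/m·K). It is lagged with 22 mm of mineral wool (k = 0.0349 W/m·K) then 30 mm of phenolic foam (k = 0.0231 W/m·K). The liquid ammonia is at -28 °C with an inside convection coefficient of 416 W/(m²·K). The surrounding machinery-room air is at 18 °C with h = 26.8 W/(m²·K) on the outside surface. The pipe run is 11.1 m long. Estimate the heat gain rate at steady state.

Per-layer cylindrical resistances, series-summed:
R_inner film = 1/(h_i·2πr₁L) = 1/(416×2π×0.04×11.1) = 8.617×10^-4 K/W
R_stainless steel pipe wall = ln(49/40)/(2π×16.6×11.1) = 1.753×10^-4 K/W
R_mineral wool = ln(71/49)/(2π×0.0349×11.1) = 0.1524 K/W
R_phenolic foam = ln(101/71)/(2π×0.0231×11.1) = 0.2188 K/W
R_outer film = 1/(h_o·2πr_oL) = 1/(26.8×2π×0.101×11.1) = 0.005297 K/W
R_total = 0.3775 K/W
Q = ΔT/R_total = 46/0.3775

Q ≈ 122 W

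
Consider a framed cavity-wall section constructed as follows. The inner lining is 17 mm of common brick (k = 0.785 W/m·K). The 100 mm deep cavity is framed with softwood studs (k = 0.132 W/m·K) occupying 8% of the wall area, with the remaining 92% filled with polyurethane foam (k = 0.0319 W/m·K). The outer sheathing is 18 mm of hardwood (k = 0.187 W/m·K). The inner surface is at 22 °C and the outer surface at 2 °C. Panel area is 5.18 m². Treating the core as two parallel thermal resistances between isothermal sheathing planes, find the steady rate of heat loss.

Sheathing layers in series; stud and cavity paths in parallel between them.
R_inner = 0.017/(0.785×5.18) = 0.004181 K/W
R_stud  = 0.1/(0.132×0.08×5.18) = 1.828 K/W
R_cav   = 0.1/(0.0319×0.92×5.18) = 0.6578 K/W
1/R_core = 1/R_stud + 1/R_cav → R_core = 0.4837 K/W
R_outer = 0.018/(0.187×5.18) = 0.01858 K/W
R_total = 0.5065 K/W
Q = ΔT/R_total = 20/0.5065

Q ≈ 39.5 W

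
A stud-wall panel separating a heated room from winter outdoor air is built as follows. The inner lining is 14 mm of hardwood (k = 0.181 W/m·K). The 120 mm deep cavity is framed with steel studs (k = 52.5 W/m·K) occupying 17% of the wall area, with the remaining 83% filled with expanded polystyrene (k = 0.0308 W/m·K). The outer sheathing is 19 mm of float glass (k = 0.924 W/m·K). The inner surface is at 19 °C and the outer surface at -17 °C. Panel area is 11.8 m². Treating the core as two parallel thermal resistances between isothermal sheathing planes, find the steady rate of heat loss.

Q ≈ 3820 W

Sheathing layers in series; stud and cavity paths in parallel between them.
R_inner = 0.014/(0.181×11.8) = 0.006555 K/W
R_stud  = 0.12/(52.5×0.17×11.8) = 0.001139 K/W
R_cav   = 0.12/(0.0308×0.83×11.8) = 0.3978 K/W
1/R_core = 1/R_stud + 1/R_cav → R_core = 0.001136 K/W
R_outer = 0.019/(0.924×11.8) = 0.001743 K/W
R_total = 0.009434 K/W
Q = ΔT/R_total = 36/0.009434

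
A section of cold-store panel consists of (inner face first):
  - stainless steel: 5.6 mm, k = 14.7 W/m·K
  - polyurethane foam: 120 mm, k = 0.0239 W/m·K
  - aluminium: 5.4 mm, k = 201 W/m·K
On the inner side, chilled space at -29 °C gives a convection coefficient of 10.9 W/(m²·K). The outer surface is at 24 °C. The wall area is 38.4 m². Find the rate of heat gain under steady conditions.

Q ≈ 398 W

Using the resistance-network approach (series):
R_inner film = 1/(h_i·A) = 1/(10.9×38.4) = 0.002389 K/W
R_stainless steel = L/(kA) = 0.0056/(14.7×38.4) = 9.921×10^-6 K/W
R_polyurethane foam = L/(kA) = 0.12/(0.0239×38.4) = 0.1308 K/W
R_aluminium = L/(kA) = 0.0054/(201×38.4) = 6.996×10^-7 K/W
R_total = 0.1332 K/W
Q = ΔT / R_total = 53 / 0.1332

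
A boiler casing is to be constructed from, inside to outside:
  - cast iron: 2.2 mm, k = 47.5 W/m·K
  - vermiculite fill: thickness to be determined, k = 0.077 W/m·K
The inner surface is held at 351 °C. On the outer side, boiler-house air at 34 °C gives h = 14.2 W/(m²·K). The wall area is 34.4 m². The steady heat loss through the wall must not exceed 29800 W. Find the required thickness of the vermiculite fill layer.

L ≈ 22.8 mm

Series thermal resistances:
R_cast iron = L/(kA) = 0.0022/(47.5×34.4) = 1.346×10^-6 K/W
R_outer film = 1/(h_o·A) = 1/(14.2×34.4) = 0.002047 K/W
Sum of the known resistances R_other = 0.002049 K/W
Required total resistance R_tot = ΔT/Q_allow = 317/29800 = 0.01064 K/W
R_vermiculite fill = R_tot − R_other = 0.008589 K/W
L = R·k·A = 0.008589×0.077×34.4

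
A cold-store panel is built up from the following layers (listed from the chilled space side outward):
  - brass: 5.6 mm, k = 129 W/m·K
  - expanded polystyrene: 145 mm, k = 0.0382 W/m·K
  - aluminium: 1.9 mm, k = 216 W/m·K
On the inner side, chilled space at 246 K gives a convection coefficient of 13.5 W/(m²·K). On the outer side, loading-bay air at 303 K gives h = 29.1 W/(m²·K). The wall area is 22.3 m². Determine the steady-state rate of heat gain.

Q ≈ 326 W

Treating each layer as a thermal resistance in series:
R_inner film = 1/(h_i·A) = 1/(13.5×22.3) = 0.003322 K/W
R_brass = L/(kA) = 0.0056/(129×22.3) = 1.947×10^-6 K/W
R_expanded polystyrene = L/(kA) = 0.145/(0.0382×22.3) = 0.1702 K/W
R_aluminium = L/(kA) = 0.0019/(216×22.3) = 3.945×10^-7 K/W
R_outer film = 1/(h_o·A) = 1/(29.1×22.3) = 0.001541 K/W
R_total = 0.1751 K/W
Q = ΔT / R_total = 57 / 0.1751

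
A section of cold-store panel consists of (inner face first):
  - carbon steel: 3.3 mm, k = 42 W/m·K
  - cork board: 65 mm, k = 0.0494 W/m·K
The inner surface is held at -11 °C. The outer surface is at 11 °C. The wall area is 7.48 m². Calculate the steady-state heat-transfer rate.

Q ≈ 125 W

Series thermal resistances:
R_carbon steel = L/(kA) = 0.0033/(42×7.48) = 1.05×10^-5 K/W
R_cork board = L/(kA) = 0.065/(0.0494×7.48) = 0.1759 K/W
R_total = 0.1759 K/W
Q = ΔT / R_total = 22 / 0.1759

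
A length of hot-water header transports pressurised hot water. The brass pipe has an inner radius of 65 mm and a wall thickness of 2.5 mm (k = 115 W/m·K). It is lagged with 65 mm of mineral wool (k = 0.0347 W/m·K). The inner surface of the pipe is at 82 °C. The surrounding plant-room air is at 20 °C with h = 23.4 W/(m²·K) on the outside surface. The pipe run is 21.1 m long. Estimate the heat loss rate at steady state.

Q ≈ 416 W

For a radial system each layer contributes R = ln(r_out/r_in)/(2πkL); films add R = 1/(hA).
R_brass pipe wall = ln(67.5/65)/(2π×115×21.1) = 2.475×10^-6 K/W
R_mineral wool = ln(132.5/67.5)/(2π×0.0347×21.1) = 0.1466 K/W
R_outer film = 1/(h_o·2πr_oL) = 1/(23.4×2π×0.1325×21.1) = 0.002433 K/W
R_total = 0.149 K/W
Q = ΔT/R_total = 62/0.149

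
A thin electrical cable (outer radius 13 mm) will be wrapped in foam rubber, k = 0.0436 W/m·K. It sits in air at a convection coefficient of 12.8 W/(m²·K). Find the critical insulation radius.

r_cr ≈ 3.41 mm

For a cylinder r_cr = k/h = 0.0436/12.8
r_cr = 3.41 mm; since the bare radius (13 mm) is above r_cr, any added insulation will reduce heat loss.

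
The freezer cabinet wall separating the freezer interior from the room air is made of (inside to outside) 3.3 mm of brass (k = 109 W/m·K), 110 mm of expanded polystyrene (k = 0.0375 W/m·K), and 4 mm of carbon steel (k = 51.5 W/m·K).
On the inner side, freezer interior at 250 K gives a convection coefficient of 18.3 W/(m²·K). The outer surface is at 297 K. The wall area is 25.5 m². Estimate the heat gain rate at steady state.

Using the resistance-network approach (series):
R_inner film = 1/(h_i·A) = 1/(18.3×25.5) = 0.002143 K/W
R_brass = L/(kA) = 0.0033/(109×25.5) = 1.187×10^-6 K/W
R_expanded polystyrene = L/(kA) = 0.11/(0.0375×25.5) = 0.115 K/W
R_carbon steel = L/(kA) = 0.004/(51.5×25.5) = 3.046×10^-6 K/W
R_total = 0.1172 K/W
Q = ΔT / R_total = 47 / 0.1172

Q ≈ 401 W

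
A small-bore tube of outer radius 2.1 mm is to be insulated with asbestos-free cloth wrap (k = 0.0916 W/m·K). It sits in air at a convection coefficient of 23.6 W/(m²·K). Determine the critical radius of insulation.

For a cylinder r_cr = k/h = 0.0916/23.6
r_cr = 3.88 mm; since the bare radius (2.1 mm) is below r_cr, adding a thin layer of insulation will *increase* heat loss.

r_cr ≈ 3.88 mm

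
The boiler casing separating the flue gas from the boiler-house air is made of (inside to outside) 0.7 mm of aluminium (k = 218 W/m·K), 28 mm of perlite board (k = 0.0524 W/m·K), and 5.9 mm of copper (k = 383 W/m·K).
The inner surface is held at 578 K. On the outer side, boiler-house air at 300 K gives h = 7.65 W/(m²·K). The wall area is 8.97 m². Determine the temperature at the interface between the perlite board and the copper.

Series thermal resistances:
R_aluminium = L/(kA) = 0.0007/(218×8.97) = 3.58×10^-7 K/W
R_perlite board = L/(kA) = 0.028/(0.0524×8.97) = 0.05957 K/W
R_copper = L/(kA) = 0.0059/(383×8.97) = 1.717×10^-6 K/W
R_outer film = 1/(h_o·A) = 1/(7.65×8.97) = 0.01457 K/W
R_total = 0.07415 K/W;  Q = ΔT/R_total = 278/0.07415 = 3749 W
T_interface = T_inner − Q·ΣR(inner→interface) = 578 − 3750×0.05957

T ≈ 355 K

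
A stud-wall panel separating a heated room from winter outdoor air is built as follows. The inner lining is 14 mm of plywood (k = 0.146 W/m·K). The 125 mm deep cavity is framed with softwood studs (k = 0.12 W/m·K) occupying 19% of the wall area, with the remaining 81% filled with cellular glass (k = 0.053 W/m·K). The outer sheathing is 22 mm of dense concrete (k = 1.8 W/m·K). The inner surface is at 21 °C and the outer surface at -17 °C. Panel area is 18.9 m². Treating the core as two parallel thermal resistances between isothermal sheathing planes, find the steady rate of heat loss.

Q ≈ 357 W

Sheathing layers in series; stud and cavity paths in parallel between them.
R_inner = 0.014/(0.146×18.9) = 0.005074 K/W
R_stud  = 0.125/(0.12×0.19×18.9) = 0.2901 K/W
R_cav   = 0.125/(0.053×0.81×18.9) = 0.1541 K/W
1/R_core = 1/R_stud + 1/R_cav → R_core = 0.1006 K/W
R_outer = 0.022/(1.8×18.9) = 6.467×10^-4 K/W
R_total = 0.1063 K/W
Q = ΔT/R_total = 38/0.1063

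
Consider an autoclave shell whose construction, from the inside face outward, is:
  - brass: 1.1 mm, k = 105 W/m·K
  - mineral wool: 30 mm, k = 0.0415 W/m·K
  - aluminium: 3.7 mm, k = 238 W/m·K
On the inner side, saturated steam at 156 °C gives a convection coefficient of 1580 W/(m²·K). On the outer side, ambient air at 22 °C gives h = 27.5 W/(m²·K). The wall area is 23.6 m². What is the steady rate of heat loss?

Model the wall as resistances in series:
R_inner film = 1/(h_i·A) = 1/(1580×23.6) = 2.682×10^-5 K/W
R_brass = L/(kA) = 0.0011/(105×23.6) = 4.439×10^-7 K/W
R_mineral wool = L/(kA) = 0.03/(0.0415×23.6) = 0.03063 K/W
R_aluminium = L/(kA) = 0.0037/(238×23.6) = 6.587×10^-7 K/W
R_outer film = 1/(h_o·A) = 1/(27.5×23.6) = 0.001541 K/W
R_total = 0.0322 K/W
Q = ΔT / R_total = 134 / 0.0322

Q ≈ 4160 W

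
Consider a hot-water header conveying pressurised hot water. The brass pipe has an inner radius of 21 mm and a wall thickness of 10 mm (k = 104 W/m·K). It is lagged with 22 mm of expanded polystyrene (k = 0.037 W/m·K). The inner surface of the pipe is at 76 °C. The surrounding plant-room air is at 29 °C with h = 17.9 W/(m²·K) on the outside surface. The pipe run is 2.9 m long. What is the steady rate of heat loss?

Q ≈ 55.1 W

Per-layer cylindrical resistances, series-summed:
R_brass pipe wall = ln(31/21)/(2π×104×2.9) = 2.055×10^-4 K/W
R_expanded polystyrene = ln(53/31)/(2π×0.037×2.9) = 0.7955 K/W
R_outer film = 1/(h_o·2πr_oL) = 1/(17.9×2π×0.053×2.9) = 0.05785 K/W
R_total = 0.8535 K/W
Q = ΔT/R_total = 47/0.8535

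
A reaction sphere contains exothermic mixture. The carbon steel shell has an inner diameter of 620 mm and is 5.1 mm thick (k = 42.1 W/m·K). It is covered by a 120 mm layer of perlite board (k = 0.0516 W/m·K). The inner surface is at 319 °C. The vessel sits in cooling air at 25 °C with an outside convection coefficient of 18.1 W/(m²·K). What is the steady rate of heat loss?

For a spherical shell R = (1/r₁ − 1/r₂)/(4πk); film R = 1/(h·4πr²). In series:
R_carbon steel shell = (1/0.31 − 1/0.3151)/(4π×42.1) = 9.869×10^-5 K/W
R_perlite board = (1/0.3151 − 1/0.4351)/(4π×0.0516) = 1.35 K/W
R_outer film = 1/(h·4πr_o²) = 1/(18.1×4π×0.4351²) = 0.02322 K/W
R_total = 1.373 K/W
Q = ΔT/R_total = 294/1.373

Q ≈ 214 W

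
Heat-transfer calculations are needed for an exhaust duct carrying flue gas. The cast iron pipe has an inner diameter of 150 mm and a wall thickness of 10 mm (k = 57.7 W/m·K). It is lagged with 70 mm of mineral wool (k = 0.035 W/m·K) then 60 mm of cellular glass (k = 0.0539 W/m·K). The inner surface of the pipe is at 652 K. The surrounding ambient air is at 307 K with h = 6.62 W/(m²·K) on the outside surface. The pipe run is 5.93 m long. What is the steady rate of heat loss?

Q ≈ 537 W

Per-layer cylindrical resistances, series-summed:
R_cast iron pipe wall = ln(85/75)/(2π×57.7×5.93) = 5.822×10^-5 K/W
R_mineral wool = ln(155/85)/(2π×0.035×5.93) = 0.4607 K/W
R_cellular glass = ln(215/155)/(2π×0.0539×5.93) = 0.1629 K/W
R_outer film = 1/(h_o·2πr_oL) = 1/(6.62×2π×0.215×5.93) = 0.01886 K/W
R_total = 0.6425 K/W
Q = ΔT/R_total = 345/0.6425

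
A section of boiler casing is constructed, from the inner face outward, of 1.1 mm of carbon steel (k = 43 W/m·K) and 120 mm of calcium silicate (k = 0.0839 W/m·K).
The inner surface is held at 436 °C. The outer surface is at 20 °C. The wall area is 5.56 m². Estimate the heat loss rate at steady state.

Using the resistance-network approach (series):
R_carbon steel = L/(kA) = 0.0011/(43×5.56) = 4.601×10^-6 K/W
R_calcium silicate = L/(kA) = 0.12/(0.0839×5.56) = 0.2572 K/W
R_total = 0.2572 K/W
Q = ΔT / R_total = 416 / 0.2572

Q ≈ 1620 W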